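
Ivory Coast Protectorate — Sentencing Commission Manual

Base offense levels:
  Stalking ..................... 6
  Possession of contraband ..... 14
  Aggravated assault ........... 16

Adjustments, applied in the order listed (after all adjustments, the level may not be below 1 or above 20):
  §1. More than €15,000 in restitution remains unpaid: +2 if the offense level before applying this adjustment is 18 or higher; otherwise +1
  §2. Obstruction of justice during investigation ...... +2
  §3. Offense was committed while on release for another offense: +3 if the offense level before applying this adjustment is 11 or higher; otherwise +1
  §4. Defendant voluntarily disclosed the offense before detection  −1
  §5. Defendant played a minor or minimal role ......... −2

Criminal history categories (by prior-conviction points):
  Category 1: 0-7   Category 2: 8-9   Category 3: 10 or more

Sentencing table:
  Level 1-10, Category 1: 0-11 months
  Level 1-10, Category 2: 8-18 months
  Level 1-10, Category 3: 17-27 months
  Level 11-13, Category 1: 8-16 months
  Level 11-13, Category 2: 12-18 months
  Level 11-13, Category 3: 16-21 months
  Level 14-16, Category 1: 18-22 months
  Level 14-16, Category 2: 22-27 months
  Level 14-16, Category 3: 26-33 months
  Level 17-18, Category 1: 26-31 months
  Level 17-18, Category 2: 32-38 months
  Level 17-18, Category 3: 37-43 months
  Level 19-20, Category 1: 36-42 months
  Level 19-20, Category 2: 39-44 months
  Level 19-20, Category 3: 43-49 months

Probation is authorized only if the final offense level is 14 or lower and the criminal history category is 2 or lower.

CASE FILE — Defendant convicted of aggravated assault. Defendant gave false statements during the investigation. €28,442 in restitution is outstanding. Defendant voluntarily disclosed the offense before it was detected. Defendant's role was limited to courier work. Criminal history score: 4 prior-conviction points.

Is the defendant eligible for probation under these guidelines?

Base offense level for aggravated assault: 16.
§1 applies (level before this adjustment is 16 < 18, so +1): 16 + 1 = 17.
§2 applies: 17 + 2 = 19.
§3 does not apply.
§4 applies: 19 − 1 = 18.
§5 applies: 18 − 2 = 16.
Final offense level: 16.
Criminal history: 4 prior points → Category 1 (0-7).
Level 16 falls in the 14-16 band.
Grid: Level 14-16 × Category 1 = 18-22 months.
Probation check: level 16 > 14 and category 1 ≤ 2 → not eligible.

No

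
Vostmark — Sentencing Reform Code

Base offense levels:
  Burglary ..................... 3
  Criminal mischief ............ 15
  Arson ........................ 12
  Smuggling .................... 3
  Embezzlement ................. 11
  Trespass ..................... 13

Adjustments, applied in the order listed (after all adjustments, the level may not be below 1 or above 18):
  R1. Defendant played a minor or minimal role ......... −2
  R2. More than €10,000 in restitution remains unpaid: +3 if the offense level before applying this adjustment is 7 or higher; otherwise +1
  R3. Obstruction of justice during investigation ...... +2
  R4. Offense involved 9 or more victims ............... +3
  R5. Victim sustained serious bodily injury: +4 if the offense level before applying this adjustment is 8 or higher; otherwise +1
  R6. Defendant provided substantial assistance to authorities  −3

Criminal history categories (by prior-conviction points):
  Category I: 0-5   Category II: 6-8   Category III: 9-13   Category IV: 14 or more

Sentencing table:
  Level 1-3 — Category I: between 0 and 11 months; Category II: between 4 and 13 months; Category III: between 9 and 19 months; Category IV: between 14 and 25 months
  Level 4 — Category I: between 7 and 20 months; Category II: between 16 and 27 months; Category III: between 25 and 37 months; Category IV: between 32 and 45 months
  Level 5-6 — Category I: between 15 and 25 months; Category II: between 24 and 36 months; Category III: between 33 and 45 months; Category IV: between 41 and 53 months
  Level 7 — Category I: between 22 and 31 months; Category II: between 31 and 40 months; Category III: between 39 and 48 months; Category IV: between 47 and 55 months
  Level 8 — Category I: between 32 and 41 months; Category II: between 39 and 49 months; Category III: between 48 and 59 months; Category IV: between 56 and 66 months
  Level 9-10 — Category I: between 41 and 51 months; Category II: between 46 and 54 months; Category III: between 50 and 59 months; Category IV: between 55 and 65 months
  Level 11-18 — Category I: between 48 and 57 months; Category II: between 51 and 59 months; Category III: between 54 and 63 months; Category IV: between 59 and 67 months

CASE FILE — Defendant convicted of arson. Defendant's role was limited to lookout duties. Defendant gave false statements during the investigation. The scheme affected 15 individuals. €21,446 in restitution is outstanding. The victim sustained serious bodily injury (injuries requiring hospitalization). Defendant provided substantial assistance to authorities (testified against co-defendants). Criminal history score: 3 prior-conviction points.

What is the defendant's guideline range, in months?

48-57 months

Base offense level for arson: 12.
R1 applies: 12 − 2 = 10.
R2 applies (level before this adjustment is 10 ≥ 7, so +3): 10 + 3 = 13.
R3 applies: 13 + 2 = 15.
R4 applies: 15 + 3 = 18.
R5 applies (level before this adjustment is 18 ≥ 8, so +4): 18 + 4 = 22.
R6 applies: 22 − 3 = 19.
Level 19 exceeds the maximum of 18; capped at 18.
Final offense level: 18.
Criminal history: 3 prior points → Category I (0-5).
Level 18 falls in the 11-18 band.
Grid: Level 11-18 × Category I = 48-57 months.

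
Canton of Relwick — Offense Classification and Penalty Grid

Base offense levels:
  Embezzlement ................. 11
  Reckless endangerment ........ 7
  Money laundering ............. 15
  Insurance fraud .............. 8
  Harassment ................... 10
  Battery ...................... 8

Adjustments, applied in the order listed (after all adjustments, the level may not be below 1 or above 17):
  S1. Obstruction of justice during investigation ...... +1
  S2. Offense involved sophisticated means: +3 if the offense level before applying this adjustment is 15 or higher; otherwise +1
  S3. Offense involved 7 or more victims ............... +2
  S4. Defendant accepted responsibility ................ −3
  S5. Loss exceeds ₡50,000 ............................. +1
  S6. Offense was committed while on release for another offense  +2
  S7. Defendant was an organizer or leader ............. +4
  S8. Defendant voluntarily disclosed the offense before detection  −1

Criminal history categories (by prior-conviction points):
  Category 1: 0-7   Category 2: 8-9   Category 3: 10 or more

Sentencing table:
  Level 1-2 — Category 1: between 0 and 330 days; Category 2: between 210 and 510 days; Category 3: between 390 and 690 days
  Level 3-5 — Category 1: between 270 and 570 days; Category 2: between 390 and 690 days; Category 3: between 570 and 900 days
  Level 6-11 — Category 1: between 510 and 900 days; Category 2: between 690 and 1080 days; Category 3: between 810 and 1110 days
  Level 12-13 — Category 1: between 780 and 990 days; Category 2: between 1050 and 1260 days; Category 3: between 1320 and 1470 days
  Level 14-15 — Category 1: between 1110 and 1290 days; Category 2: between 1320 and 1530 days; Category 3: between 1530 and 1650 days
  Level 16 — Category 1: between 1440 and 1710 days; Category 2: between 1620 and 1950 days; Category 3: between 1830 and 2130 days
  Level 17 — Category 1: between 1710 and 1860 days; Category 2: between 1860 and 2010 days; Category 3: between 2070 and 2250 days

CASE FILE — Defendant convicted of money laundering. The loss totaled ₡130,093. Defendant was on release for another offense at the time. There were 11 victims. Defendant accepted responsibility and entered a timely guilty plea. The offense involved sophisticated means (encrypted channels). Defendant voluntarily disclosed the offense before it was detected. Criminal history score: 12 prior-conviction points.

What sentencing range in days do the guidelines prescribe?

2070-2250 days

Base offense level for money laundering: 15.
S1 does not apply.
S2 applies (level before this adjustment is 15 ≥ 15, so +3): 15 + 3 = 18.
S3 applies: 18 + 2 = 20.
S4 applies: 20 − 3 = 17.
S5 applies: 17 + 1 = 18.
S6 applies: 18 + 2 = 20.
S7 does not apply.
S8 applies: 20 − 1 = 19.
Level 19 exceeds the maximum of 17; capped at 17.
Final offense level: 17.
Criminal history: 12 prior points → Category 3 (10+).
Level 17 falls in the 17 band.
Grid: Level 17 × Category 3 = 2070-2250 days.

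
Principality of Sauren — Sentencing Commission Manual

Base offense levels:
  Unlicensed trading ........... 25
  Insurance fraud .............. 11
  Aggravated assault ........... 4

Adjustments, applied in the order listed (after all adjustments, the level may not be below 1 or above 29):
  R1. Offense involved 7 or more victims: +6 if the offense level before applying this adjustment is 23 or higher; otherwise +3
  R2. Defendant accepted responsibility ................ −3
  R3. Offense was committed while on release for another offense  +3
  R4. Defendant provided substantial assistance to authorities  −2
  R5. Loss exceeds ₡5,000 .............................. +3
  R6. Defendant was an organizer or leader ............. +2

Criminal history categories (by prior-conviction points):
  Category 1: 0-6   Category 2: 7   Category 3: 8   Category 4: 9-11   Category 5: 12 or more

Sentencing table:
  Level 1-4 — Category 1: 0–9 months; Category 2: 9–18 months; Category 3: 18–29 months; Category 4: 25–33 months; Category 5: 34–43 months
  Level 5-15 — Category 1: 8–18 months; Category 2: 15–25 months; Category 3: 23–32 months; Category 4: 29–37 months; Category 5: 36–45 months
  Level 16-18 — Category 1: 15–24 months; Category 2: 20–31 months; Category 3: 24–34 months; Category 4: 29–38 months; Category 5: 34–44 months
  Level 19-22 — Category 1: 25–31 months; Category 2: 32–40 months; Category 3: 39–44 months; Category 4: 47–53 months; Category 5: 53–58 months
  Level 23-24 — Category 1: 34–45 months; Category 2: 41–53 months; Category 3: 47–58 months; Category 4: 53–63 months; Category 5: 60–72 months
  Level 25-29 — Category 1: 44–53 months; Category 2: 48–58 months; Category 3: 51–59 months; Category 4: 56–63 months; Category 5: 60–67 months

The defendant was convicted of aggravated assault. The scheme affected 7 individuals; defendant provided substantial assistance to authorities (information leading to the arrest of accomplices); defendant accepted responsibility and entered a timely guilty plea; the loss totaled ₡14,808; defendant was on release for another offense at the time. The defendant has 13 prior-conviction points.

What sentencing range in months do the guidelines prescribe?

36-45 months

Base offense level for aggravated assault: 4.
R1 applies (level before this adjustment is 4 < 23, so +3): 4 + 3 = 7.
R2 applies: 7 − 3 = 4.
R3 applies: 4 + 3 = 7.
R4 applies: 7 − 2 = 5.
R5 applies: 5 + 3 = 8.
R6 does not apply.
Final offense level: 8.
Criminal history: 13 prior points → Category 5 (12+).
Level 8 falls in the 5-15 band.
Grid: Level 5-15 × Category 5 = 36-45 months.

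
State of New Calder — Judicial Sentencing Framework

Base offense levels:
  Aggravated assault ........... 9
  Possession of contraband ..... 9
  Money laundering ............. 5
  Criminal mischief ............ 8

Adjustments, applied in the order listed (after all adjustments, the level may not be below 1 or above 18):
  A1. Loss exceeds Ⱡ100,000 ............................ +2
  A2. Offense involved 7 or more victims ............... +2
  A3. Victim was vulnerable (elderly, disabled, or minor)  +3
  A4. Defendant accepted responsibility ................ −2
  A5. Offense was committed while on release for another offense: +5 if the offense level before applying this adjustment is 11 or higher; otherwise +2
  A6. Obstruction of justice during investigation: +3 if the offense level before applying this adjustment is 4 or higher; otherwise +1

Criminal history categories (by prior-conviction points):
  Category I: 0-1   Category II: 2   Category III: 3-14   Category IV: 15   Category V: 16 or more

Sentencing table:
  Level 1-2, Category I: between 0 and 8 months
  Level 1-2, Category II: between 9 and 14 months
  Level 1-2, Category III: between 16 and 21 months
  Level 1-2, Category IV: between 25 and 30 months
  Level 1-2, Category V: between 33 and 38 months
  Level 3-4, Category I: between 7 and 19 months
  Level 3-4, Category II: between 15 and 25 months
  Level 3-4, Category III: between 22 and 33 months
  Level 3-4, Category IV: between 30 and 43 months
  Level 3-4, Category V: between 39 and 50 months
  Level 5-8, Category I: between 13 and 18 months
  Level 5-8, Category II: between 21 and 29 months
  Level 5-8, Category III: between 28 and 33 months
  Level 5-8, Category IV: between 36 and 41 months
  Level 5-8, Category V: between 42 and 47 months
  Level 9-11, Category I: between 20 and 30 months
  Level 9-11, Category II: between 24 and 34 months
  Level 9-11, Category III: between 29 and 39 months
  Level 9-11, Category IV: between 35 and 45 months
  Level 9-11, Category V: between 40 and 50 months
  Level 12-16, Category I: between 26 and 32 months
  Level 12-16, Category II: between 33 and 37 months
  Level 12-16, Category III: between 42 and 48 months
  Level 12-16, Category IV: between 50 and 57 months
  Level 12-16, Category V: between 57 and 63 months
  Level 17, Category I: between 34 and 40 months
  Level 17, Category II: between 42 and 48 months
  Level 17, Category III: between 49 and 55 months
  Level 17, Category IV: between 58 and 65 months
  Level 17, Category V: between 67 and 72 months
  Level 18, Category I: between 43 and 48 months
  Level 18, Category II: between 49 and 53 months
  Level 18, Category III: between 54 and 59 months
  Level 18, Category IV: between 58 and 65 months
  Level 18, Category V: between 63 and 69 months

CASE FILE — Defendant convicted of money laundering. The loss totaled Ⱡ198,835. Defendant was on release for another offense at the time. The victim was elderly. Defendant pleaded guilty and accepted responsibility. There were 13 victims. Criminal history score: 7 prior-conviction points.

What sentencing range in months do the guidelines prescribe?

42-48 months

Base offense level for money laundering: 5.
A1 applies: 5 + 2 = 7.
A2 applies: 7 + 2 = 9.
A3 applies: 9 + 3 = 12.
A4 applies: 12 − 2 = 10.
A5 applies (level before this adjustment is 10 < 11, so +2): 10 + 2 = 12.
Final offense level: 12.
Criminal history: 7 prior points → Category III (3-14).
Level 12 falls in the 12-16 band.
Grid: Level 12-16 × Category III = 42-48 months.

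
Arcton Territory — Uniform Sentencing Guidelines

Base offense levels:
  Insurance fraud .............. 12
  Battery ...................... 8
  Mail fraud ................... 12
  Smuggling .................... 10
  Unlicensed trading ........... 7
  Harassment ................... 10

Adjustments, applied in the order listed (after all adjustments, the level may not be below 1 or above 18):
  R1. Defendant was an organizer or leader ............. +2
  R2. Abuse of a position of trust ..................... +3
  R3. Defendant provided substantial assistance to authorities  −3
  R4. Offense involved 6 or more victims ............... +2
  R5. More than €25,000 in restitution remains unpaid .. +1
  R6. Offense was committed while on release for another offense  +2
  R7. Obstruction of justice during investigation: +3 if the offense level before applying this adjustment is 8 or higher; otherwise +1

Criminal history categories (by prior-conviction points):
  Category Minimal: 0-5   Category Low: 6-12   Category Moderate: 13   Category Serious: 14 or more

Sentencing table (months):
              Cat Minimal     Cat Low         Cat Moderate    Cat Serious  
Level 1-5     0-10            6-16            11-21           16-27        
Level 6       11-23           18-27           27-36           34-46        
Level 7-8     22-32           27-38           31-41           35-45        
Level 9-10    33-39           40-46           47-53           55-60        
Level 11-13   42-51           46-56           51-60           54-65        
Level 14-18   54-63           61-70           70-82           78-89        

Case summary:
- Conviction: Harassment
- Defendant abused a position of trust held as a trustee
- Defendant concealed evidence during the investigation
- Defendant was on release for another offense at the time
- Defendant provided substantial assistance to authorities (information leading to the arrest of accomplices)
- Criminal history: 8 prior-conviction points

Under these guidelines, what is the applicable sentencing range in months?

Base offense level for harassment: 10.
R1 does not apply.
R2 applies: 10 + 3 = 13.
R3 applies: 13 − 3 = 10.
R4 does not apply.
R6 applies: 10 + 2 = 12.
R7 applies (level before this adjustment is 12 ≥ 8, so +3): 12 + 3 = 15.
Final offense level: 15.
Criminal history: 8 prior points → Category Low (6-12).
Level 15 falls in the 14-18 band.
Grid: Level 14-18 × Category Low = 61-70 months.

61-70 months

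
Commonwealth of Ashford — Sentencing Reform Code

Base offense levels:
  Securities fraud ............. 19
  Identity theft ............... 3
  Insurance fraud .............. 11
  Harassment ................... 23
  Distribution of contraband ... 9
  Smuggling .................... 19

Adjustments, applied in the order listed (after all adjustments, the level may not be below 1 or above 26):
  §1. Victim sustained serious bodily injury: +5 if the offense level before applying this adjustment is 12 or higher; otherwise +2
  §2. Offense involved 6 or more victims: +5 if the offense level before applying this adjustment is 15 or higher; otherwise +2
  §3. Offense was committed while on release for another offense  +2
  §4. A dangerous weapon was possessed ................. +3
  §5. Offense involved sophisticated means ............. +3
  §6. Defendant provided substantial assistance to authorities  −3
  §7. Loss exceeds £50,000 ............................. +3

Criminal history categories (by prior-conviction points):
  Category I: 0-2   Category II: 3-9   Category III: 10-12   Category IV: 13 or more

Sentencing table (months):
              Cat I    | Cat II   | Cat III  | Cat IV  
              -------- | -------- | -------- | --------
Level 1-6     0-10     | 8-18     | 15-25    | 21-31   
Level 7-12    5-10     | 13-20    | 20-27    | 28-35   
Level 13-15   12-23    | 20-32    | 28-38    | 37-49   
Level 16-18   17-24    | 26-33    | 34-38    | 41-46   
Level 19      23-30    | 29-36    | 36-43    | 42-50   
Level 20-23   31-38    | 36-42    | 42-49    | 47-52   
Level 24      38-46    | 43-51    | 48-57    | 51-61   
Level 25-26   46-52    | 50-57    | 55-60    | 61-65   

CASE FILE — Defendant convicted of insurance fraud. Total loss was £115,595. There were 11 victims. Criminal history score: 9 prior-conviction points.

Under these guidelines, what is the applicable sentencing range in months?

26-33 months

Base offense level for insurance fraud: 11.
§1 does not apply.
§2 applies (level before this adjustment is 11 < 15, so +2): 11 + 2 = 13.
§3 does not apply.
§4 does not apply.
§5 does not apply.
§6 does not apply.
§7 applies: 13 + 3 = 16.
Final offense level: 16.
Criminal history: 9 prior points → Category II (3-9).
Level 16 falls in the 16-18 band.
Grid: Level 16-18 × Category II = 26-33 months.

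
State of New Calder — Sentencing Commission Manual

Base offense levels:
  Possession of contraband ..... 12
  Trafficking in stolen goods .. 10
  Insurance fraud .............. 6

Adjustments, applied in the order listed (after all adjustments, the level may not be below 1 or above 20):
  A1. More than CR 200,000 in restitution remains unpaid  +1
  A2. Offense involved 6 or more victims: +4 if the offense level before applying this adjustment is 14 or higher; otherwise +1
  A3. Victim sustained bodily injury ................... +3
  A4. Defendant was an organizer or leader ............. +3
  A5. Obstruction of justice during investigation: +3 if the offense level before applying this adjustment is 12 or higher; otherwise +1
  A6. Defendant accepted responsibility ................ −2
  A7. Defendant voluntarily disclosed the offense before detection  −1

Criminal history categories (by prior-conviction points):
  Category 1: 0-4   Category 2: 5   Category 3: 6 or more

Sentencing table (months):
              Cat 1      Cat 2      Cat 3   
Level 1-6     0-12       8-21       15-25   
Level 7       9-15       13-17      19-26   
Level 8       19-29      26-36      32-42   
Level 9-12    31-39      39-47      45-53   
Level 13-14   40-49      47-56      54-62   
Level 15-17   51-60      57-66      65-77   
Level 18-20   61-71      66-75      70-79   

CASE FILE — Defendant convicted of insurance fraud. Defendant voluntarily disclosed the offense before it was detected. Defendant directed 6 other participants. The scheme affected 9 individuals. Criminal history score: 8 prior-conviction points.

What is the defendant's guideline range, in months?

Base offense level for insurance fraud: 6.
A2 applies (level before this adjustment is 6 < 14, so +1): 6 + 1 = 7.
A3 does not apply.
A4 applies: 7 + 3 = 10.
A7 applies: 10 − 1 = 9.
Final offense level: 9.
Criminal history: 8 prior points → Category 3 (6+).
Level 9 falls in the 9-12 band.
Grid: Level 9-12 × Category 3 = 45-53 months.

45-53 months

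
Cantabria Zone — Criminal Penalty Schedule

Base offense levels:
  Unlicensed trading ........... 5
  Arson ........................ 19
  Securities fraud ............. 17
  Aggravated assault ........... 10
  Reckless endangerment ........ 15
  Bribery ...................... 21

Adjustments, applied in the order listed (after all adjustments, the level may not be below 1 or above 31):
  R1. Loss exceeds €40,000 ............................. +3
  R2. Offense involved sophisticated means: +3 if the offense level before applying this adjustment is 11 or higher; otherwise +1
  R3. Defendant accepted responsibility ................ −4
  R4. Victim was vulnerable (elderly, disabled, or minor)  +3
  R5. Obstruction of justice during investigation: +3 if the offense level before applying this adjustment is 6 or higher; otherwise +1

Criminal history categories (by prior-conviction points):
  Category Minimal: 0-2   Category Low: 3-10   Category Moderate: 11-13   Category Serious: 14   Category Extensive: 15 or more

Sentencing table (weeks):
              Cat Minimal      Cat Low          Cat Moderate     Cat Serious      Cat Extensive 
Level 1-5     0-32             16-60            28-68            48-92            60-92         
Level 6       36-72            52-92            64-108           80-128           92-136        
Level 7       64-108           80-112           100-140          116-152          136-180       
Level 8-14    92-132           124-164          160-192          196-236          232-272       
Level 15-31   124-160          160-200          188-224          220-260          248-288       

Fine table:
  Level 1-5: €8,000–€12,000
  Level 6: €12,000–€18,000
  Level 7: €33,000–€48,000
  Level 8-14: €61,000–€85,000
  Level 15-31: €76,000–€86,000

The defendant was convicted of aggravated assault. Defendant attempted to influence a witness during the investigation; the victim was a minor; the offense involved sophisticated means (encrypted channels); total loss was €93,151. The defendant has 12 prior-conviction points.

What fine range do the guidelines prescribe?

€76,000–€86,000

Base offense level for aggravated assault: 10.
R1 applies: 10 + 3 = 13.
R2 applies (level before this adjustment is 13 ≥ 11, so +3): 13 + 3 = 16.
R3 does not apply.
R4 applies: 16 + 3 = 19.
R5 applies (level before this adjustment is 19 ≥ 6, so +3): 19 + 3 = 22.
Final offense level: 22.
Level 22 falls in the 15-31 band.
Fine table: Level 15-31 → €76,000–€86,000.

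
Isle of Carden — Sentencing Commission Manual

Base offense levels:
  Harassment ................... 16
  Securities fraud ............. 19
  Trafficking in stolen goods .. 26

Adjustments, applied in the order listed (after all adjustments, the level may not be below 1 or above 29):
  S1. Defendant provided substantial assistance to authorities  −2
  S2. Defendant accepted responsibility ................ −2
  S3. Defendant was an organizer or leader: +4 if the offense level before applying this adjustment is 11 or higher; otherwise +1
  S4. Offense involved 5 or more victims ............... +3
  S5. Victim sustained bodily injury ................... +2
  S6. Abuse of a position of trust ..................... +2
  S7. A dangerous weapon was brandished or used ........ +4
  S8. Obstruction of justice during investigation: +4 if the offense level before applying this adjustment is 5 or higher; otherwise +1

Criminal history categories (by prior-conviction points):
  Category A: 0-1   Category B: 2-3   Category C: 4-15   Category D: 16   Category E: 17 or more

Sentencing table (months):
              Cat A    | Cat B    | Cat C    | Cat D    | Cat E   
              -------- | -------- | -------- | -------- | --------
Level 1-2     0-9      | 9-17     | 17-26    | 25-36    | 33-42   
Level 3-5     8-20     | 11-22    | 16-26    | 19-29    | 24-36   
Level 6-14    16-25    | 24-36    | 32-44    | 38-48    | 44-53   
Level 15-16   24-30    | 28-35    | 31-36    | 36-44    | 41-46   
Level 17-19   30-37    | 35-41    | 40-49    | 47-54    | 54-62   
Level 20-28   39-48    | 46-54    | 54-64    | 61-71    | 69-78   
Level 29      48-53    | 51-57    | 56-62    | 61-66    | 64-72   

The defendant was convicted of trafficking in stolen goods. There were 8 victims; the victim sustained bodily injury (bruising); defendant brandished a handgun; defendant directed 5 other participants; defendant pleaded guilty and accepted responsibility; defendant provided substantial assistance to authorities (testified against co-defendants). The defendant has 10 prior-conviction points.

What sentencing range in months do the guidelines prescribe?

Base offense level for trafficking in stolen goods: 26.
S1 applies: 26 − 2 = 24.
S2 applies: 24 − 2 = 22.
S3 applies (level before this adjustment is 22 ≥ 11, so +4): 22 + 4 = 26.
S4 applies: 26 + 3 = 29.
S5 applies: 29 + 2 = 31.
S6 does not apply.
S7 applies: 31 + 4 = 35.
S8 does not apply.
Level 35 exceeds the maximum of 29; capped at 29.
Final offense level: 29.
Criminal history: 10 prior points → Category C (4-15).
Level 29 falls in the 29 band.
Grid: Level 29 × Category C = 56-62 months.

56-62 months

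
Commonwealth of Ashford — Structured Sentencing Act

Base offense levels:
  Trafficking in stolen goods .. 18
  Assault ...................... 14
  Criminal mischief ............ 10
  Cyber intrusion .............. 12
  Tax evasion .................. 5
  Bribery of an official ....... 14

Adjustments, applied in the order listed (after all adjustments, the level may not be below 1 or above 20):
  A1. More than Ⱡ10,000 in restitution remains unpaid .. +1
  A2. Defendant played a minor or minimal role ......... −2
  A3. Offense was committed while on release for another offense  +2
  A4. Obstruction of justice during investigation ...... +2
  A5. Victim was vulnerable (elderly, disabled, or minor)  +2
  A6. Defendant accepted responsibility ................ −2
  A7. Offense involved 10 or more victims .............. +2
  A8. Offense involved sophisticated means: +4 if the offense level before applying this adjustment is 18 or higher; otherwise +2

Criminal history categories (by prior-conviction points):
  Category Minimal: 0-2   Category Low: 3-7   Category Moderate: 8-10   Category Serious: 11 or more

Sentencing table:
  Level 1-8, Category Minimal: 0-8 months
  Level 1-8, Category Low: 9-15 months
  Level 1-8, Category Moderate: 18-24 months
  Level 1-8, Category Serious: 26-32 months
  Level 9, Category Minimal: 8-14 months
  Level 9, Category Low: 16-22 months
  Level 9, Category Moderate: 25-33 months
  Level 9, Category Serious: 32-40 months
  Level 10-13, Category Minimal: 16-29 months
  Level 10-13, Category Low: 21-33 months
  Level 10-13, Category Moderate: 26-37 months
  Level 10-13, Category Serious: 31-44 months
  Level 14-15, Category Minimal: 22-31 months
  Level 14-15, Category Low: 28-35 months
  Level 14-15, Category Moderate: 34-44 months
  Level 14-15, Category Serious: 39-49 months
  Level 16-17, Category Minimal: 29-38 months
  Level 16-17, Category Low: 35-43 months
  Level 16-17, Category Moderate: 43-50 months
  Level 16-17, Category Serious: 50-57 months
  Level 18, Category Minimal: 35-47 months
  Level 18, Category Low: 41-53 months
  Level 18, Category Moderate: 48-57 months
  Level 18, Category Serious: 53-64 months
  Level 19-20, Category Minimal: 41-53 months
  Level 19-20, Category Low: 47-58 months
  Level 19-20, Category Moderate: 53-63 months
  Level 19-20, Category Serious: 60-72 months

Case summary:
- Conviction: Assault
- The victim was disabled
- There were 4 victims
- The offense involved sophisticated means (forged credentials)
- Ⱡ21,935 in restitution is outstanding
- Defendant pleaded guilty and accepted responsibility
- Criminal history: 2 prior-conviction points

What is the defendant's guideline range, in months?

29-38 months

Base offense level for assault: 14.
A1 applies: 14 + 1 = 15.
A2 does not apply.
A3 does not apply.
A5 applies: 15 + 2 = 17.
A6 applies: 17 − 2 = 15.
A7 does not apply.
A8 applies (level before this adjustment is 15 < 18, so +2): 15 + 2 = 17.
Final offense level: 17.
Criminal history: 2 prior points → Category Minimal (0-2).
Level 17 falls in the 16-17 band.
Grid: Level 16-17 × Category Minimal = 29-38 months.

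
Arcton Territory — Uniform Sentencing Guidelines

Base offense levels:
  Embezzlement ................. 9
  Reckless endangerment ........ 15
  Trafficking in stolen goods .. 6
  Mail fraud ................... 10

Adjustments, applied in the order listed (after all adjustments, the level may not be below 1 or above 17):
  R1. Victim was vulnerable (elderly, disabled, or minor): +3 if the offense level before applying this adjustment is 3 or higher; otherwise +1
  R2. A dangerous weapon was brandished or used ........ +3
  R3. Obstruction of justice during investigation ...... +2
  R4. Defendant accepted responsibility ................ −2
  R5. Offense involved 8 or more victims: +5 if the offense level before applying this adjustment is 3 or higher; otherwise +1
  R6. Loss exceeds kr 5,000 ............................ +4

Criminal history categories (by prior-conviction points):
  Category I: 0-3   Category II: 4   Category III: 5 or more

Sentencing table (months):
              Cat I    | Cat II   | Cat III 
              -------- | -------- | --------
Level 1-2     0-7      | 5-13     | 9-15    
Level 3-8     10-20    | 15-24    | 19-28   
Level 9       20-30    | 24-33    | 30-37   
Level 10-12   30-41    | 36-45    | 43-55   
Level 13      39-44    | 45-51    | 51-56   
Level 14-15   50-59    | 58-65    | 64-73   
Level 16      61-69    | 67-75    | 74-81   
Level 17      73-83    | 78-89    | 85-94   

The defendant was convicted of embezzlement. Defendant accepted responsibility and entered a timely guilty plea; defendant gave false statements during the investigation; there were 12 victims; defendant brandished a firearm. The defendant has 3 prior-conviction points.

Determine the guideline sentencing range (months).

Base offense level for embezzlement: 9.
R1 does not apply.
R2 applies: 9 + 3 = 12.
R3 applies: 12 + 2 = 14.
R4 applies: 14 − 2 = 12.
R5 applies (level before this adjustment is 12 ≥ 3, so +5): 12 + 5 = 17.
R6 does not apply.
Final offense level: 17.
Criminal history: 3 prior points → Category I (0-3).
Level 17 falls in the 17 band.
Grid: Level 17 × Category I = 73-83 months.

73-83 months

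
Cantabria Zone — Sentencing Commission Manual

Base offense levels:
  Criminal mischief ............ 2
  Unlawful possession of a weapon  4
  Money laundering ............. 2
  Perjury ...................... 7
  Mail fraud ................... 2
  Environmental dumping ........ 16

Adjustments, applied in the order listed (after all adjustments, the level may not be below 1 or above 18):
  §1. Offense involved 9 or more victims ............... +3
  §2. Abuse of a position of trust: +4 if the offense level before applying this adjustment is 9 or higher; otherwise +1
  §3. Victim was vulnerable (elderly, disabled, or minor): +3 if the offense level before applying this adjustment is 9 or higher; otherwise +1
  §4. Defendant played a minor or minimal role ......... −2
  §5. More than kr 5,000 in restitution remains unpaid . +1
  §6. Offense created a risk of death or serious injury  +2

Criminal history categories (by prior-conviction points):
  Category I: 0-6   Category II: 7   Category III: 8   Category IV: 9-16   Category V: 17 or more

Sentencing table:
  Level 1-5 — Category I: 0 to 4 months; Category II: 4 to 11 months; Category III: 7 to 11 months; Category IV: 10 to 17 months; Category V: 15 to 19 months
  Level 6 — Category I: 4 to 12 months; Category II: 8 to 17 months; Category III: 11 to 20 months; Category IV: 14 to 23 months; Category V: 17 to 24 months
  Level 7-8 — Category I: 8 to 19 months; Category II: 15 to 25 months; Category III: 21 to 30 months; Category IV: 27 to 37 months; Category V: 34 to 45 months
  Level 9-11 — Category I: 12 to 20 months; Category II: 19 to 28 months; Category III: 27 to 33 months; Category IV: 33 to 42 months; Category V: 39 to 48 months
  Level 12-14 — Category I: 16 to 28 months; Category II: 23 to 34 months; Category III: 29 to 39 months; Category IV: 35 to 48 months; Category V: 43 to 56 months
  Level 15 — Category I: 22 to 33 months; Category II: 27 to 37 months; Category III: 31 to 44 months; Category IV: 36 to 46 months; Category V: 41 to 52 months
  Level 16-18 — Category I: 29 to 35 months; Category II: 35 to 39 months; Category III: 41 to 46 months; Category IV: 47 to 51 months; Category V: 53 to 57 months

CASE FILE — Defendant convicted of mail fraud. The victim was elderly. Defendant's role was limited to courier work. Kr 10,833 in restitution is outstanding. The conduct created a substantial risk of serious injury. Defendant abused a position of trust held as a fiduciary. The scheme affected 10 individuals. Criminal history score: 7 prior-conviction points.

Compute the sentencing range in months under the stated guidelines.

Base offense level for mail fraud: 2.
§1 applies: 2 + 3 = 5.
§2 applies (level before this adjustment is 5 < 9, so +1): 5 + 1 = 6.
§3 applies (level before this adjustment is 6 < 9, so +1): 6 + 1 = 7.
§4 applies: 7 − 2 = 5.
§5 applies: 5 + 1 = 6.
§6 applies: 6 + 2 = 8.
Final offense level: 8.
Criminal history: 7 prior points → Category II (7).
Level 8 falls in the 7-8 band.
Grid: Level 7-8 × Category II = 15-25 months.

15-25 months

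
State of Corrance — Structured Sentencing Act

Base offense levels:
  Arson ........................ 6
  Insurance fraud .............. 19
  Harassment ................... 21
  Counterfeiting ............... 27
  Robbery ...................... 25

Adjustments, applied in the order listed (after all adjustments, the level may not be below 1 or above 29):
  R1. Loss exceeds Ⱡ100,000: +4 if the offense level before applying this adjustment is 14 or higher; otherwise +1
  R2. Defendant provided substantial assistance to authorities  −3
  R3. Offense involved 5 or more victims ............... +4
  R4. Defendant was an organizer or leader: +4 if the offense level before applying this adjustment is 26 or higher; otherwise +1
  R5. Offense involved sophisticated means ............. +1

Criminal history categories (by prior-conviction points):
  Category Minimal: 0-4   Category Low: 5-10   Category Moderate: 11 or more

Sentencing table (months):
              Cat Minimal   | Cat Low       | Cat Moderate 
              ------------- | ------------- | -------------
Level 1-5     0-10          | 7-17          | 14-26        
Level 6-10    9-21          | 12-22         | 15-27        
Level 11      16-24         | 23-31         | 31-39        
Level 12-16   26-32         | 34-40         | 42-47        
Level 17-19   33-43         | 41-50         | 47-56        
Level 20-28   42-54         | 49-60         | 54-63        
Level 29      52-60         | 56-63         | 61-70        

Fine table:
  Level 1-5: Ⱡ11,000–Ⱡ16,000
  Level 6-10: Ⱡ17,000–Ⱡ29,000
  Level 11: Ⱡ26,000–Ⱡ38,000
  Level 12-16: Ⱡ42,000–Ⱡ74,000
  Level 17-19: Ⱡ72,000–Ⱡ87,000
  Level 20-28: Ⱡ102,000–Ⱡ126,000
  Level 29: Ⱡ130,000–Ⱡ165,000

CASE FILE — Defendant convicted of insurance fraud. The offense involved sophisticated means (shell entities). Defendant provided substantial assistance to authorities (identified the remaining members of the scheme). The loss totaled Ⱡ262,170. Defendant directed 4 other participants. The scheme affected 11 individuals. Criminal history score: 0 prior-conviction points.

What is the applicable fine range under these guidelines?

Base offense level for insurance fraud: 19.
R1 applies (level before this adjustment is 19 ≥ 14, so +4): 19 + 4 = 23.
R2 applies: 23 − 3 = 20.
R3 applies: 20 + 4 = 24.
R4 applies (level before this adjustment is 24 < 26, so +1): 24 + 1 = 25.
R5 applies: 25 + 1 = 26.
Final offense level: 26.
Level 26 falls in the 20-28 band.
Fine table: Level 20-28 → Ⱡ102,000–Ⱡ126,000.

Ⱡ102,000–Ⱡ126,000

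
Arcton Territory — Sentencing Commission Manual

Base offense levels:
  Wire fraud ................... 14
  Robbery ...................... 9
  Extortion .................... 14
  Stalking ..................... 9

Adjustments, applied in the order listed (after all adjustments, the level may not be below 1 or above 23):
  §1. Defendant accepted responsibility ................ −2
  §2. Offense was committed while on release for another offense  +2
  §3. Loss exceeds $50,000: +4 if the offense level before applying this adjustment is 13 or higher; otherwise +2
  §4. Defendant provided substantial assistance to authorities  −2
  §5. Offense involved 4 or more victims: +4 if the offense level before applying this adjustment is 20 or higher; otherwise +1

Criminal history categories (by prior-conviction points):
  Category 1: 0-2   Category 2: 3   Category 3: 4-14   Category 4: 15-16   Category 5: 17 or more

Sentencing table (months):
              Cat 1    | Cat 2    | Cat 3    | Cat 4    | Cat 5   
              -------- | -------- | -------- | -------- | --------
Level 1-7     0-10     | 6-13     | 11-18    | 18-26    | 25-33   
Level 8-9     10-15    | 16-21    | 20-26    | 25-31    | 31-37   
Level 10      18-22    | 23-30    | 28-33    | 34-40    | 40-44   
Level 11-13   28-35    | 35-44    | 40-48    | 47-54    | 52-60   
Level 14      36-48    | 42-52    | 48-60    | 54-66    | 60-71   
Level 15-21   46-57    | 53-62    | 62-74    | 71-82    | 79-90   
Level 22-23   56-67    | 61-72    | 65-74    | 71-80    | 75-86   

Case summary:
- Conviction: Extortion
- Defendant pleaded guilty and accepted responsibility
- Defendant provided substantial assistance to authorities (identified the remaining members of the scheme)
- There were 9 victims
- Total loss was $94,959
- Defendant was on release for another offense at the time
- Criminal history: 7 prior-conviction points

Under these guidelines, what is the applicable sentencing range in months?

Base offense level for extortion: 14.
§1 applies: 14 − 2 = 12.
§2 applies: 12 + 2 = 14.
§3 applies (level before this adjustment is 14 ≥ 13, so +4): 14 + 4 = 18.
§4 applies: 18 − 2 = 16.
§5 applies (level before this adjustment is 16 < 20, so +1): 16 + 1 = 17.
Final offense level: 17.
Criminal history: 7 prior points → Category 3 (4-14).
Level 17 falls in the 15-21 band.
Grid: Level 15-21 × Category 3 = 62-74 months.

62-74 months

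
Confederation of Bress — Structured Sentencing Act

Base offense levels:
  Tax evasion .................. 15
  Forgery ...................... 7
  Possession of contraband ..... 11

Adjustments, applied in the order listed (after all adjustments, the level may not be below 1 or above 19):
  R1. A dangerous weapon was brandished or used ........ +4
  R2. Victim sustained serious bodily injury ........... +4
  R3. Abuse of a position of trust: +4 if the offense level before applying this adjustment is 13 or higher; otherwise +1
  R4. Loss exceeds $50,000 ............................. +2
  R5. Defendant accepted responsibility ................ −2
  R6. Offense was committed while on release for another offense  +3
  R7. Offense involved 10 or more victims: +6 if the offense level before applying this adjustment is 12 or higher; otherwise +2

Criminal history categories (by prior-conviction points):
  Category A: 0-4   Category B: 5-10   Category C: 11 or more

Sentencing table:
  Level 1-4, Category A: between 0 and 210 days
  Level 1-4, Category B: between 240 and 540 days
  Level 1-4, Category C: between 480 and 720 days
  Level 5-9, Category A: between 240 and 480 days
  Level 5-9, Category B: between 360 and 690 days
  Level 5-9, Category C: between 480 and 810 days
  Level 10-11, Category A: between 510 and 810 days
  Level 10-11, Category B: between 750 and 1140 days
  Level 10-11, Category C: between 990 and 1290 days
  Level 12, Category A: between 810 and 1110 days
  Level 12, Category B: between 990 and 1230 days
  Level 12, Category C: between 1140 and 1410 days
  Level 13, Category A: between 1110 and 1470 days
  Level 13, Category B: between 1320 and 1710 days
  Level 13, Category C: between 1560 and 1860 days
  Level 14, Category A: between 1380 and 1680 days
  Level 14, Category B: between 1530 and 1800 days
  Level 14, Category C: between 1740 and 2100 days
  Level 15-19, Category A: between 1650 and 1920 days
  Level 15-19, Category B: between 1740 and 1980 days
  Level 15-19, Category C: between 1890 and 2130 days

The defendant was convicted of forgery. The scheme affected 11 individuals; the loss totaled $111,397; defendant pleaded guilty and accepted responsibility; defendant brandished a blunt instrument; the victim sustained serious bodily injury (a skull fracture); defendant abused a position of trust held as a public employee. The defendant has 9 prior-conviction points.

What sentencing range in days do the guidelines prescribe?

Base offense level for forgery: 7.
R1 applies: 7 + 4 = 11.
R2 applies: 11 + 4 = 15.
R3 applies (level before this adjustment is 15 ≥ 13, so +4): 15 + 4 = 19.
R4 applies: 19 + 2 = 21.
R5 applies: 21 − 2 = 19.
R7 applies (level before this adjustment is 19 ≥ 12, so +6): 19 + 6 = 25.
Level 25 exceeds the maximum of 19; capped at 19.
Final offense level: 19.
Criminal history: 9 prior points → Category B (5-10).
Level 19 falls in the 15-19 band.
Grid: Level 15-19 × Category B = 1740-1980 days.

1740-1980 days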